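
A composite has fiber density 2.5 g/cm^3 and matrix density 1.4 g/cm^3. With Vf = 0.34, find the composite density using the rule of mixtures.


rho_c = rho_f*Vf + rho_m*(1-Vf) = 2.5*0.34 + 1.4*0.66 = 1.774 g/cm^3

1.774 g/cm^3


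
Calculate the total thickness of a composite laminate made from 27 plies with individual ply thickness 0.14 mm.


h = n * t_ply = 27 * 0.14 = 3.78 mm

3.78 mm


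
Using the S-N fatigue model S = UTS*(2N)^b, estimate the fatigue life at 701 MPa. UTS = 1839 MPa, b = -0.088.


N = 0.5 * (S/UTS)^(1/b) = 0.5 * (701/1839)^(1/-0.088) = 28759.7367 cycles

28759.7367 cycles


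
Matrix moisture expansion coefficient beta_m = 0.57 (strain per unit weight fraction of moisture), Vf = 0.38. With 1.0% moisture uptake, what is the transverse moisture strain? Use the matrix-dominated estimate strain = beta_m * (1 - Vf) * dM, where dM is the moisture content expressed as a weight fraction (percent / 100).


dM = 1.0/100 = 0.01
strain = beta_m * (1-Vf) * dM = 0.57 * 0.62 * 0.01 = 0.003534

0.003534


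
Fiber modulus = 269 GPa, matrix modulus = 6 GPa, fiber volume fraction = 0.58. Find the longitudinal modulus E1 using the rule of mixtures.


E1 = Ef*Vf + Em*(1-Vf) = 269*0.58 + 6*0.42 = 158.54 GPa

158.54 GPa


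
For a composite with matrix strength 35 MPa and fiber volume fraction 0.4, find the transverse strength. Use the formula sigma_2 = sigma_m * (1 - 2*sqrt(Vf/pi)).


factor = 1 - 2*sqrt(0.4/pi) = 0.2864
sigma_2 = 35 * 0.2864 = 10.02 MPa

10.02 MPa


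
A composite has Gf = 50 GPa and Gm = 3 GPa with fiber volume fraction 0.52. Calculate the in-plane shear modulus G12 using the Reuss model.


1/G12 = Vf/Gf + (1-Vf)/Gm = 0.52/50 + 0.48/3
G12 = 5.87 GPa

5.87 GPa


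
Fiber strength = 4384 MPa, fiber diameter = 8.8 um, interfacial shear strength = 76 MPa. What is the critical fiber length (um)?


Lc = sigma_f * d / (2 * tau_i) = 4384 * 8.8 / (2 * 76) = 253.8 um

253.8 um


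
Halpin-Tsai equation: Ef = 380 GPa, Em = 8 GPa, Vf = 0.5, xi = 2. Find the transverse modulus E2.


eta = (Ef/Em - 1)/(Ef/Em + xi) = (47.5 - 1)/(47.5 + 2) = 0.9394
E2 = Em*(1+xi*eta*Vf)/(1-eta*Vf) = 29.26 GPa

29.26 GPa


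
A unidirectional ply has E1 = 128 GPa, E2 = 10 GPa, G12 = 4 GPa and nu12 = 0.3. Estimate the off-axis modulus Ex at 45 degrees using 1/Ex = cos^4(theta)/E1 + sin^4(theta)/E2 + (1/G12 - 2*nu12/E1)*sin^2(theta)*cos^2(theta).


cos^4(45) = 0.25, sin^4(45) = 0.25, sin^2(45)*cos^2(45) = 0.25
1/G12 - 2*nu12/E1 = 1/4 - 2*0.3/128 = 0.245313 GPa^-1
1/Ex = 0.25/128 + 0.25/10 + 0.245313*0.25 = 0.0882813 GPa^-1
Ex = 11.33 GPa

11.33 GPa


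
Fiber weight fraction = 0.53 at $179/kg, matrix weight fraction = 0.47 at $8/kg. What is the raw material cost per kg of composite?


Cost = cost_f*Wf + cost_m*Wm = 179*0.53 + 8*0.47 = $98.63/kg

$98.63/kg


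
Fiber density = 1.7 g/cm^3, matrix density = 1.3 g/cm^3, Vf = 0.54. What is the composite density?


rho_c = rho_f*Vf + rho_m*(1-Vf) = 1.7*0.54 + 1.3*0.46 = 1.516 g/cm^3

1.516 g/cm^3


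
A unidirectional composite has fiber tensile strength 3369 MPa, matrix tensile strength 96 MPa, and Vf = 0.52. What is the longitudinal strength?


sigma_1 = sigma_f*Vf + sigma_m*(1-Vf) = 3369*0.52 + 96*0.48 = 1798.0 MPa

1798.0 MPa


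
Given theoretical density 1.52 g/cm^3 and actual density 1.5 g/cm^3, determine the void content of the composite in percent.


Void% = (rho_theo - rho_actual)/rho_theo * 100 = (1.52 - 1.5)/1.52 * 100 = 1.32%

1.32%


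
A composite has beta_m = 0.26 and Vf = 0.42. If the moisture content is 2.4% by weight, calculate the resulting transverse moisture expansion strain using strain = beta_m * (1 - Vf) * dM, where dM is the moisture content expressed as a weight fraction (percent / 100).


dM = 2.4/100 = 0.024
strain = beta_m * (1-Vf) * dM = 0.26 * 0.58 * 0.024 = 0.0036192

0.0036192


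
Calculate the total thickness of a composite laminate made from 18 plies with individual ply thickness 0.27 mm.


h = n * t_ply = 18 * 0.27 = 4.86 mm

4.86 mm


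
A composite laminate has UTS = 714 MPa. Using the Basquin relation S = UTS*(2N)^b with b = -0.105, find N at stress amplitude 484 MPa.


N = 0.5 * (S/UTS)^(1/b) = 0.5 * (484/714)^(1/-0.105) = 20.2811 cycles

20.2811 cycles


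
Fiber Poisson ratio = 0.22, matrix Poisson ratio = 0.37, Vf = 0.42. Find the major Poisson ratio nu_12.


nu_12 = nu_f*Vf + nu_m*(1-Vf) = 0.22*0.42 + 0.37*0.58 = 0.307

0.307


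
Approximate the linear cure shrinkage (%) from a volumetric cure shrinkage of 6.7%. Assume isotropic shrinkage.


Linear shrinkage ≈ vol_shrink/3 = 6.7/3 = 2.233%

2.233%


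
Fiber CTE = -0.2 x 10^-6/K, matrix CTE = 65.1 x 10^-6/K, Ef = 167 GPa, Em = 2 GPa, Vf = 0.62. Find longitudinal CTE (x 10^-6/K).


E1 = Ef*Vf + Em*(1-Vf) = 104.3
alpha_1 = (alpha_f*Ef*Vf + alpha_m*Em*(1-Vf))/E1 = 0.28 x 10^-6/K

0.28 x 10^-6/K


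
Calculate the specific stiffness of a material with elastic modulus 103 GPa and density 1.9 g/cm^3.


Specific stiffness = E/rho = 103/1.9 = 54.2 GPa/(g/cm^3)

54.2 GPa/(g/cm^3)


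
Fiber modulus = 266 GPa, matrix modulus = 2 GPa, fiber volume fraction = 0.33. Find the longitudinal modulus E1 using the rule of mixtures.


E1 = Ef*Vf + Em*(1-Vf) = 266*0.33 + 2*0.67 = 89.12 GPa

89.12 GPa


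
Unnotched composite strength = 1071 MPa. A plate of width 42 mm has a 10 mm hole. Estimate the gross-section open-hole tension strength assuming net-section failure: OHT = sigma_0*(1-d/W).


OHT = sigma_0*(1-d/W) = 1071*(1-10/42) = 816.0 MPa

816.0 MPa


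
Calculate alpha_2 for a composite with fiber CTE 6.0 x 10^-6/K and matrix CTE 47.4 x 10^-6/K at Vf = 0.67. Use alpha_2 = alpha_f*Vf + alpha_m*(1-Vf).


alpha_2 = alpha_f*Vf + alpha_m*(1-Vf) = 6.0*0.67 + 47.4*0.33 = 19.7 x 10^-6/K

19.7 x 10^-6/K


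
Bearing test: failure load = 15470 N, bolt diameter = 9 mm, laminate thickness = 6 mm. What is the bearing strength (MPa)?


sigma_br = F/(d*h) = 15470/(9*6) = 286.5 MPa

286.5 MPa


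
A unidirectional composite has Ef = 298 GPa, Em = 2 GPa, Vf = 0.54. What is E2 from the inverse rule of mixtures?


1/E2 = Vf/Ef + (1-Vf)/Em = 0.54/298 + 0.46/2
E2 = 4.31 GPa

4.31 GPa


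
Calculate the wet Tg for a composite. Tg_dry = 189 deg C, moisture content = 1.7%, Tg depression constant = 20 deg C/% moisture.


Tg_wet = Tg_dry - k*moisture = 189 - 20*1.7 = 155.0 deg C

155.0 deg C


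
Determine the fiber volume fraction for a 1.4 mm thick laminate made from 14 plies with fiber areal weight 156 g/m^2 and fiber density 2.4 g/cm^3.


Vf = n * FAW / (rho_f * h * 1000) = 14 * 156 / (2.4 * 1.4 * 1000) = 0.65

0.65


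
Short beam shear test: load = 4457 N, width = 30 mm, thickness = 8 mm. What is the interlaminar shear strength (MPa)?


ILSS = 3F/(4bh) = 3*4457/(4*30*8) = 13.93 MPa

13.93 MPa


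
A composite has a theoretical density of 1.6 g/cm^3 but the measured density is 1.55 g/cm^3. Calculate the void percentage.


Void% = (rho_theo - rho_actual)/rho_theo * 100 = (1.6 - 1.55)/1.6 * 100 = 3.13%

3.13%


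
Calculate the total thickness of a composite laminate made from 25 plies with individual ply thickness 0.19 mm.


h = n * t_ply = 25 * 0.19 = 4.75 mm

4.75 mm


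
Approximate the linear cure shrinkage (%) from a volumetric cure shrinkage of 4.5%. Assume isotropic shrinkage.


Linear shrinkage ≈ vol_shrink/3 = 4.5/3 = 1.5%

1.5%


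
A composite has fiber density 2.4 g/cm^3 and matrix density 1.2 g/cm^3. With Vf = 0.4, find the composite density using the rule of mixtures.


rho_c = rho_f*Vf + rho_m*(1-Vf) = 2.4*0.4 + 1.2*0.6 = 1.68 g/cm^3

1.68 g/cm^3


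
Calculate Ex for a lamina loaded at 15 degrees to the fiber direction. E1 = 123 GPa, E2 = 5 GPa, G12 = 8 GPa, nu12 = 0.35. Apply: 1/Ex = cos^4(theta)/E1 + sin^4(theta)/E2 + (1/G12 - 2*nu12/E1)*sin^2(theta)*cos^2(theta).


cos^4(15) = 0.870513, sin^4(15) = 0.004487, sin^2(15)*cos^2(15) = 0.0625
1/G12 - 2*nu12/E1 = 1/8 - 2*0.35/123 = 0.119309 GPa^-1
1/Ex = 0.870513/123 + 0.004487/5 + 0.119309*0.0625 = 0.0154316 GPa^-1
Ex = 64.8 GPa

64.8 GPa


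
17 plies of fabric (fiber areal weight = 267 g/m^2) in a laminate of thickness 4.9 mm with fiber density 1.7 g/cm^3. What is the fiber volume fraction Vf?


Vf = n * FAW / (rho_f * h * 1000) = 17 * 267 / (1.7 * 4.9 * 1000) = 0.5449

0.5449


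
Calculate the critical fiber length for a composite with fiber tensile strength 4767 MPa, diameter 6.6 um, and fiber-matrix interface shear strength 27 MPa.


Lc = sigma_f * d / (2 * tau_i) = 4767 * 6.6 / (2 * 27) = 582.6 um

582.6 um


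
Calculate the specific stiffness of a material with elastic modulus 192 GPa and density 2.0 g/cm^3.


Specific stiffness = E/rho = 192/2.0 = 96.0 GPa/(g/cm^3)

96.0 GPa/(g/cm^3)


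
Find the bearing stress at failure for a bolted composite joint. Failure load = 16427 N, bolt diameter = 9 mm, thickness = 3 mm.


sigma_br = F/(d*h) = 16427/(9*3) = 608.4 MPa

608.4 MPa


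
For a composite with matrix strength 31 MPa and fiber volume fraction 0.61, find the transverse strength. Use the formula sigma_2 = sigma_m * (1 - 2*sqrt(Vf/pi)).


factor = 1 - 2*sqrt(0.61/pi) = 0.1187
sigma_2 = 31 * 0.1187 = 3.68 MPa

3.68 MPa


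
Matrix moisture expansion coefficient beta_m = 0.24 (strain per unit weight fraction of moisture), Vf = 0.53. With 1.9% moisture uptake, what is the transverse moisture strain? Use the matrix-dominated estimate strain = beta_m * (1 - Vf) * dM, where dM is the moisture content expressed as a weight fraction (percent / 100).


dM = 1.9/100 = 0.019
strain = beta_m * (1-Vf) * dM = 0.24 * 0.47 * 0.019 = 0.0021432

0.0021432


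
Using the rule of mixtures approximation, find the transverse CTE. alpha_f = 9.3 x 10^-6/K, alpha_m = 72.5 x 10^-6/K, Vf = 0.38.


alpha_2 = alpha_f*Vf + alpha_m*(1-Vf) = 9.3*0.38 + 72.5*0.62 = 48.5 x 10^-6/K

48.5 x 10^-6/K


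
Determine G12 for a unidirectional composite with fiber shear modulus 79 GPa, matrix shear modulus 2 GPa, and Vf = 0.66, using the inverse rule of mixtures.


1/G12 = Vf/Gf + (1-Vf)/Gm = 0.66/79 + 0.34/2
G12 = 5.61 GPa

5.61 GPa


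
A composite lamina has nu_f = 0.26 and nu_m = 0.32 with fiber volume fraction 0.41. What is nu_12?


nu_12 = nu_f*Vf + nu_m*(1-Vf) = 0.26*0.41 + 0.32*0.59 = 0.2954

0.2954


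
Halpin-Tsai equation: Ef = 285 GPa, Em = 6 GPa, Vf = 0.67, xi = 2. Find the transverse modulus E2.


eta = (Ef/Em - 1)/(Ef/Em + xi) = (47.5 - 1)/(47.5 + 2) = 0.9394
E2 = Em*(1+xi*eta*Vf)/(1-eta*Vf) = 36.57 GPa

36.57 GPa


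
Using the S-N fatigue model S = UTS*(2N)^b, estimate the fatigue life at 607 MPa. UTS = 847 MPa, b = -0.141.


N = 0.5 * (S/UTS)^(1/b) = 0.5 * (607/847)^(1/-0.141) = 5.3110 cycles

5.3110 cycles


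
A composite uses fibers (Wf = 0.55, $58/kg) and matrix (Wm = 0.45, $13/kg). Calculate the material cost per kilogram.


Cost = cost_f*Wf + cost_m*Wm = 58*0.55 + 13*0.45 = $37.75/kg

$37.75/kg


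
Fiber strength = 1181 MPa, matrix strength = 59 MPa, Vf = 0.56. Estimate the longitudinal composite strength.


sigma_1 = sigma_f*Vf + sigma_m*(1-Vf) = 1181*0.56 + 59*0.44 = 687.3 MPa

687.3 MPa


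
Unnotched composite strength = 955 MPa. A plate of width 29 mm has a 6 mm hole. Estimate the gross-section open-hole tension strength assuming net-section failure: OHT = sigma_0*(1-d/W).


OHT = sigma_0*(1-d/W) = 955*(1-6/29) = 757.4 MPa

757.4 MPa


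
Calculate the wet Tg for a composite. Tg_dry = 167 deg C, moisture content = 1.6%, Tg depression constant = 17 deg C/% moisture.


Tg_wet = Tg_dry - k*moisture = 167 - 17*1.6 = 139.8 deg C

139.8 deg C


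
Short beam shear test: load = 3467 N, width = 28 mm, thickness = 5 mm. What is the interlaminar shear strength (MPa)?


ILSS = 3F/(4bh) = 3*3467/(4*28*5) = 18.57 MPa

18.57 MPa


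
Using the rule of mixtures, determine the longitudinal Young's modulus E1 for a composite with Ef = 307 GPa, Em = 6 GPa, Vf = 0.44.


E1 = Ef*Vf + Em*(1-Vf) = 307*0.44 + 6*0.56 = 138.44 GPa

138.44 GPa


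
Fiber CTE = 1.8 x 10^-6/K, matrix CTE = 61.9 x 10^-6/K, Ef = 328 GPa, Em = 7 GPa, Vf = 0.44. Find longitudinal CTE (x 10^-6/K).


E1 = Ef*Vf + Em*(1-Vf) = 148.24
alpha_1 = (alpha_f*Ef*Vf + alpha_m*Em*(1-Vf))/E1 = 3.39 x 10^-6/K

3.39 x 10^-6/K


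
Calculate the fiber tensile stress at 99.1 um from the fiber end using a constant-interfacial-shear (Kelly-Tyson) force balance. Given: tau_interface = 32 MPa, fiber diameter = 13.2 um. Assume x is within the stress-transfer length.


Force balance: sigma_f * (pi*d^2/4) = tau * (pi*d) * x  ->  sigma_f = 4 * tau * x / d
sigma_f = 4 * 32 * 99.1 / 13.2 = 961.0 MPa

961.0 MPa


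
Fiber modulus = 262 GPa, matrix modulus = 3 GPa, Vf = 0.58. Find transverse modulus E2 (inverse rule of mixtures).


1/E2 = Vf/Ef + (1-Vf)/Em = 0.58/262 + 0.42/3
E2 = 7.03 GPa

7.03 GPa


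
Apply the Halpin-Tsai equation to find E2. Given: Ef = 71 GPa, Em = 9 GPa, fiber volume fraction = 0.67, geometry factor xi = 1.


eta = (Ef/Em - 1)/(Ef/Em + xi) = (7.8889 - 1)/(7.8889 + 1) = 0.775
E2 = Em*(1+xi*eta*Vf)/(1-eta*Vf) = 28.44 GPa

28.44 GPa


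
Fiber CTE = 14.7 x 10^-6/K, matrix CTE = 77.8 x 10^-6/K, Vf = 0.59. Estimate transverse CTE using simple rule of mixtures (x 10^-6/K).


alpha_2 = alpha_f*Vf + alpha_m*(1-Vf) = 14.7*0.59 + 77.8*0.41 = 40.6 x 10^-6/K

40.6 x 10^-6/K


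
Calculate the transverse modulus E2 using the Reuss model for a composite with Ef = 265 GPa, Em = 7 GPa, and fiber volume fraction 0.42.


1/E2 = Vf/Ef + (1-Vf)/Em = 0.42/265 + 0.58/7
E2 = 11.84 GPa

11.84 GPa


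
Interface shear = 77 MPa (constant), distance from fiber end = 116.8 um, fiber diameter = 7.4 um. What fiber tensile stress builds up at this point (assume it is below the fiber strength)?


Force balance: sigma_f * (pi*d^2/4) = tau * (pi*d) * x  ->  sigma_f = 4 * tau * x / d
sigma_f = 4 * 77 * 116.8 / 7.4 = 4861.4 MPa

4861.4 MPa


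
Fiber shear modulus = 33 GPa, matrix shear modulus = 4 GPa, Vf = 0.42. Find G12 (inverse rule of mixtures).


1/G12 = Vf/Gf + (1-Vf)/Gm = 0.42/33 + 0.58/4
G12 = 6.34 GPa

6.34 GPa


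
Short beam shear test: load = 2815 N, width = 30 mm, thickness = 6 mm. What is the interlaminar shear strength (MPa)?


ILSS = 3F/(4bh) = 3*2815/(4*30*6) = 11.73 MPa

11.73 MPa


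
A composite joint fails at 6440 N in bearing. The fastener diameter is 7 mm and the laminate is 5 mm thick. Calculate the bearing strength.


sigma_br = F/(d*h) = 6440/(7*5) = 184.0 MPa

184.0 MPa


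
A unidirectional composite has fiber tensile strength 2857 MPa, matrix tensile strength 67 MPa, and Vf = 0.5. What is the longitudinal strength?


sigma_1 = sigma_f*Vf + sigma_m*(1-Vf) = 2857*0.5 + 67*0.5 = 1462.0 MPa

1462.0 MPa


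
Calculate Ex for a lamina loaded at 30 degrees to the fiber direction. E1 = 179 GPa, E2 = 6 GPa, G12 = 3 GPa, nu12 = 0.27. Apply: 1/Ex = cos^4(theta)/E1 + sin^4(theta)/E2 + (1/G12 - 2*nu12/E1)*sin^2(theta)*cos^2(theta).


cos^4(30) = 0.5625, sin^4(30) = 0.0625, sin^2(30)*cos^2(30) = 0.1875
1/G12 - 2*nu12/E1 = 1/3 - 2*0.27/179 = 0.330317 GPa^-1
1/Ex = 0.5625/179 + 0.0625/6 + 0.330317*0.1875 = 0.0754935 GPa^-1
Ex = 13.25 GPa

13.25 GPa


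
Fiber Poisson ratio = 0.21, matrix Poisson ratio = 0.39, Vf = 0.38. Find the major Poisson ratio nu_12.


nu_12 = nu_f*Vf + nu_m*(1-Vf) = 0.21*0.38 + 0.39*0.62 = 0.3216

0.3216


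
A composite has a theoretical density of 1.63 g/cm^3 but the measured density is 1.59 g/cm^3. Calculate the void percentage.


Void% = (rho_theo - rho_actual)/rho_theo * 100 = (1.63 - 1.59)/1.63 * 100 = 2.45%

2.45%


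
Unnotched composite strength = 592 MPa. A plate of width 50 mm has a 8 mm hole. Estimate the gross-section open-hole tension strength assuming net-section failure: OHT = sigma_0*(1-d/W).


OHT = sigma_0*(1-d/W) = 592*(1-8/50) = 497.3 MPa

497.3 MPa


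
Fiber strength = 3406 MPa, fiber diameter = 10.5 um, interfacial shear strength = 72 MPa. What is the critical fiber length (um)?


Lc = sigma_f * d / (2 * tau_i) = 3406 * 10.5 / (2 * 72) = 248.4 um

248.4 um


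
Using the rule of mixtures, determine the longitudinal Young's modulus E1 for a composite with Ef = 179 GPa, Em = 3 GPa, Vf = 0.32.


E1 = Ef*Vf + Em*(1-Vf) = 179*0.32 + 3*0.68 = 59.32 GPa

59.32 GPa


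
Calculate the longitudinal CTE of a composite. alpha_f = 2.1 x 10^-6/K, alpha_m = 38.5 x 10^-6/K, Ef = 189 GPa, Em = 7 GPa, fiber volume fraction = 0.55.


E1 = Ef*Vf + Em*(1-Vf) = 107.1
alpha_1 = (alpha_f*Ef*Vf + alpha_m*Em*(1-Vf))/E1 = 3.17 x 10^-6/K

3.17 x 10^-6/K


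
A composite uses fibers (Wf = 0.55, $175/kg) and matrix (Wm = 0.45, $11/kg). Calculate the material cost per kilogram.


Cost = cost_f*Wf + cost_m*Wm = 175*0.55 + 11*0.45 = $101.2/kg

$101.2/kg


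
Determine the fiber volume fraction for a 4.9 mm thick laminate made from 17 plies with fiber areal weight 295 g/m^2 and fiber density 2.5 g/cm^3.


Vf = n * FAW / (rho_f * h * 1000) = 17 * 295 / (2.5 * 4.9 * 1000) = 0.4094

0.4094


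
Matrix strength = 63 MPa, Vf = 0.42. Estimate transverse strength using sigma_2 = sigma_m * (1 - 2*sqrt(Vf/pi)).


factor = 1 - 2*sqrt(0.42/pi) = 0.2687
sigma_2 = 63 * 0.2687 = 16.93 MPa

16.93 MPa


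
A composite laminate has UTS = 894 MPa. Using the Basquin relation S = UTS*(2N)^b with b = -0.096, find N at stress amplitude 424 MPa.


N = 0.5 * (S/UTS)^(1/b) = 0.5 * (424/894)^(1/-0.096) = 1184.8812 cycles

1184.8812 cycles


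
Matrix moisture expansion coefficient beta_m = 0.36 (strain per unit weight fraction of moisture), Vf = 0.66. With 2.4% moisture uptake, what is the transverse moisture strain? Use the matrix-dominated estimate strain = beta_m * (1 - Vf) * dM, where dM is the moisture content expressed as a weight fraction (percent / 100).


dM = 2.4/100 = 0.024
strain = beta_m * (1-Vf) * dM = 0.36 * 0.34 * 0.024 = 0.0029376

0.0029376


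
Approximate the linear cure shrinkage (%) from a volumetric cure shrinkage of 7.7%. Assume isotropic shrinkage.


Linear shrinkage ≈ vol_shrink/3 = 7.7/3 = 2.567%

2.567%


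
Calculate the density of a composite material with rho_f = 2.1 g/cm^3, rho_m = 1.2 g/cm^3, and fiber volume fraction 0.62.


rho_c = rho_f*Vf + rho_m*(1-Vf) = 2.1*0.62 + 1.2*0.38 = 1.758 g/cm^3

1.758 g/cm^3


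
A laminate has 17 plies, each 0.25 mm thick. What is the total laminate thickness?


h = n * t_ply = 17 * 0.25 = 4.25 mm

4.25 mm


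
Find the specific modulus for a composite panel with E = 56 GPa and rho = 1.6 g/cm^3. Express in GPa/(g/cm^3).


Specific stiffness = E/rho = 56/1.6 = 35.0 GPa/(g/cm^3)

35.0 GPa/(g/cm^3)


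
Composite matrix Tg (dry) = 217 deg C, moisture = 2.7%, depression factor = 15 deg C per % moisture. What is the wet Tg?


Tg_wet = Tg_dry - k*moisture = 217 - 15*2.7 = 176.5 deg C

176.5 deg C


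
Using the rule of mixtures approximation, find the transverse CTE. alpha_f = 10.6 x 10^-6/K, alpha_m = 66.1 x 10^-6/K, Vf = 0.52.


alpha_2 = alpha_f*Vf + alpha_m*(1-Vf) = 10.6*0.52 + 66.1*0.48 = 37.2 x 10^-6/K

37.2 x 10^-6/K


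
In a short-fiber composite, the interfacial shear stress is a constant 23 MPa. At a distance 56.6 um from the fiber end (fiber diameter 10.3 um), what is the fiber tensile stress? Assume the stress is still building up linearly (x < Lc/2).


Force balance: sigma_f * (pi*d^2/4) = tau * (pi*d) * x  ->  sigma_f = 4 * tau * x / d
sigma_f = 4 * 23 * 56.6 / 10.3 = 505.6 MPa

505.6 MPa


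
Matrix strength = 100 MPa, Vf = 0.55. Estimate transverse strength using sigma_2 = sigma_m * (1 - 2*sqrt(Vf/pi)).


factor = 1 - 2*sqrt(0.55/pi) = 0.1632
sigma_2 = 100 * 0.1632 = 16.32 MPa

16.32 MPa


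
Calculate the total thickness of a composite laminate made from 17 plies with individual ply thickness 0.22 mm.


h = n * t_ply = 17 * 0.22 = 3.74 mm

3.74 mm


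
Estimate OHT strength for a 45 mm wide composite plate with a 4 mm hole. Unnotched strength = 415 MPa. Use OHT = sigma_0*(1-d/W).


OHT = sigma_0*(1-d/W) = 415*(1-4/45) = 378.1 MPa

378.1 MPa


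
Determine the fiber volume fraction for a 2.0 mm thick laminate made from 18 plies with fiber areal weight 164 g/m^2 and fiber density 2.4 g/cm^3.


Vf = n * FAW / (rho_f * h * 1000) = 18 * 164 / (2.4 * 2.0 * 1000) = 0.615

0.615


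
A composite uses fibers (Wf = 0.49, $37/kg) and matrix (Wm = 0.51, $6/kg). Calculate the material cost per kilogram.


Cost = cost_f*Wf + cost_m*Wm = 37*0.49 + 6*0.51 = $21.19/kg

$21.19/kg


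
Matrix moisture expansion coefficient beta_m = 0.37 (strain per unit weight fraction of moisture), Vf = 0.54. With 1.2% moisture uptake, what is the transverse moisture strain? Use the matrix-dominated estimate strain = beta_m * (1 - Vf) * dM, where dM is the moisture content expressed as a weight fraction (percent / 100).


dM = 1.2/100 = 0.012
strain = beta_m * (1-Vf) * dM = 0.37 * 0.46 * 0.012 = 0.0020424

0.0020424


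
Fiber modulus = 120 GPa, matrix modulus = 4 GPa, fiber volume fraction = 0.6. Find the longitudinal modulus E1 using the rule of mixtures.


E1 = Ef*Vf + Em*(1-Vf) = 120*0.6 + 4*0.4 = 73.6 GPa

73.6 GPa


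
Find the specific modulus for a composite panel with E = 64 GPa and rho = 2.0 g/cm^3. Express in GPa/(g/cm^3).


Specific stiffness = E/rho = 64/2.0 = 32.0 GPa/(g/cm^3)

32.0 GPa/(g/cm^3)


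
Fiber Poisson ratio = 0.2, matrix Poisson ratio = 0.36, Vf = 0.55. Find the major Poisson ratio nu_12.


nu_12 = nu_f*Vf + nu_m*(1-Vf) = 0.2*0.55 + 0.36*0.45 = 0.272

0.272


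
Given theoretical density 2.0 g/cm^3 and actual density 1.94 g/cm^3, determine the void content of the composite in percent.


Void% = (rho_theo - rho_actual)/rho_theo * 100 = (2.0 - 1.94)/2.0 * 100 = 3.0%

3.0%


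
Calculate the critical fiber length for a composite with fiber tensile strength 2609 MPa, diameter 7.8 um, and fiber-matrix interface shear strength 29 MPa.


Lc = sigma_f * d / (2 * tau_i) = 2609 * 7.8 / (2 * 29) = 350.9 um

350.9 um


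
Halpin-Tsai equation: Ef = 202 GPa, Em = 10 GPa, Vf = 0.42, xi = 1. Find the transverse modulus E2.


eta = (Ef/Em - 1)/(Ef/Em + xi) = (20.2 - 1)/(20.2 + 1) = 0.9057
E2 = Em*(1+xi*eta*Vf)/(1-eta*Vf) = 22.28 GPa

22.28 GPa


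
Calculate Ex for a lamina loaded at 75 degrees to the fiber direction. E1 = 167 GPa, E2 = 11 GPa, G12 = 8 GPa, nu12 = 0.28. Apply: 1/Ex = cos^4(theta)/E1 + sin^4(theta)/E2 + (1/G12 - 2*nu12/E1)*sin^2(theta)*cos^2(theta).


cos^4(75) = 0.004487, sin^4(75) = 0.870513, sin^2(75)*cos^2(75) = 0.0625
1/G12 - 2*nu12/E1 = 1/8 - 2*0.28/167 = 0.121647 GPa^-1
1/Ex = 0.004487/167 + 0.870513/11 + 0.121647*0.0625 = 0.0867673 GPa^-1
Ex = 11.53 GPa

11.53 GPa


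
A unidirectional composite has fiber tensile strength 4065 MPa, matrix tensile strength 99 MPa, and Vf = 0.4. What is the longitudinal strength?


sigma_1 = sigma_f*Vf + sigma_m*(1-Vf) = 4065*0.4 + 99*0.6 = 1685.4 MPa

1685.4 MPa


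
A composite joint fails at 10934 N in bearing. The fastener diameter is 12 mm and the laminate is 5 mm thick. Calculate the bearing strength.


sigma_br = F/(d*h) = 10934/(12*5) = 182.2 MPa

182.2 MPa


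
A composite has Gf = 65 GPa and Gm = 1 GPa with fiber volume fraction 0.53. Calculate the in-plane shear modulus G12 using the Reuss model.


1/G12 = Vf/Gf + (1-Vf)/Gm = 0.53/65 + 0.47/1
G12 = 2.09 GPa

2.09 GPa


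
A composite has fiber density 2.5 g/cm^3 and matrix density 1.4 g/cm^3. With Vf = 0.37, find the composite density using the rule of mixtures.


rho_c = rho_f*Vf + rho_m*(1-Vf) = 2.5*0.37 + 1.4*0.63 = 1.807 g/cm^3

1.807 g/cm^3


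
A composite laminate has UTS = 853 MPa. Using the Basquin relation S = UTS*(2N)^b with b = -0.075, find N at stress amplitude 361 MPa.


N = 0.5 * (S/UTS)^(1/b) = 0.5 * (361/853)^(1/-0.075) = 47664.4290 cycles

47664.4290 cycles


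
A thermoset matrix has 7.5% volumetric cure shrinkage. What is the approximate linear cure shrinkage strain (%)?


Linear shrinkage ≈ vol_shrink/3 = 7.5/3 = 2.5%

2.5%


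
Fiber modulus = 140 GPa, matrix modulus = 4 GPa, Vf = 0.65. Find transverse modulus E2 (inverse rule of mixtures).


1/E2 = Vf/Ef + (1-Vf)/Em = 0.65/140 + 0.35/4
E2 = 10.85 GPa

10.85 GPa


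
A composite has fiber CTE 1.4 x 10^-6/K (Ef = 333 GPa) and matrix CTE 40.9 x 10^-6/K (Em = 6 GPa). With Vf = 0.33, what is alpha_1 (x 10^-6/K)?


E1 = Ef*Vf + Em*(1-Vf) = 113.91
alpha_1 = (alpha_f*Ef*Vf + alpha_m*Em*(1-Vf))/E1 = 2.79 x 10^-6/K

2.79 x 10^-6/K


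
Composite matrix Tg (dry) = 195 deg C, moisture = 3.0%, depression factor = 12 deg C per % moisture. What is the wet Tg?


Tg_wet = Tg_dry - k*moisture = 195 - 12*3.0 = 159.0 deg C

159.0 deg C


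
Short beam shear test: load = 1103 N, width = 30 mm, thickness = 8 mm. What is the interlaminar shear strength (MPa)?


ILSS = 3F/(4bh) = 3*1103/(4*30*8) = 3.45 MPa

3.45 MPa


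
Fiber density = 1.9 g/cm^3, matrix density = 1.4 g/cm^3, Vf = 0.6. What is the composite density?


rho_c = rho_f*Vf + rho_m*(1-Vf) = 1.9*0.6 + 1.4*0.4 = 1.7 g/cm^3

1.7 g/cm^3


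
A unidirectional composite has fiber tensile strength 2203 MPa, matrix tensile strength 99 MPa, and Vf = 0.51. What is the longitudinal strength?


sigma_1 = sigma_f*Vf + sigma_m*(1-Vf) = 2203*0.51 + 99*0.49 = 1172.0 MPa

1172.0 MPa


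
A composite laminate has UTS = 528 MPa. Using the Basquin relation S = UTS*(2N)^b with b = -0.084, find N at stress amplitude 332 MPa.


N = 0.5 * (S/UTS)^(1/b) = 0.5 * (332/528)^(1/-0.084) = 125.2362 cycles

125.2362 cycles


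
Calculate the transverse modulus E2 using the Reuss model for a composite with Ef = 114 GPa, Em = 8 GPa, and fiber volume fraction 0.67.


1/E2 = Vf/Ef + (1-Vf)/Em = 0.67/114 + 0.33/8
E2 = 21.22 GPa

21.22 GPa


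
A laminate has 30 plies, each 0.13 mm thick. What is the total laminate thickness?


h = n * t_ply = 30 * 0.13 = 3.9 mm

3.9 mm


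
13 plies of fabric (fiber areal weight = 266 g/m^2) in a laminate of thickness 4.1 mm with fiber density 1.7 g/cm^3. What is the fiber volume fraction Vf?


Vf = n * FAW / (rho_f * h * 1000) = 13 * 266 / (1.7 * 4.1 * 1000) = 0.4961

0.4961


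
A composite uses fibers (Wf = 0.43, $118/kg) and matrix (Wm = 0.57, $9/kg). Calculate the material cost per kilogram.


Cost = cost_f*Wf + cost_m*Wm = 118*0.43 + 9*0.57 = $55.87/kg

$55.87/kg


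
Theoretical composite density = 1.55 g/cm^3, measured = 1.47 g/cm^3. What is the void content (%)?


Void% = (rho_theo - rho_actual)/rho_theo * 100 = (1.55 - 1.47)/1.55 * 100 = 5.16%

5.16%


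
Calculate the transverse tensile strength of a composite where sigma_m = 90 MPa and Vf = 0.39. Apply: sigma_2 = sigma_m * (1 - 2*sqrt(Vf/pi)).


factor = 1 - 2*sqrt(0.39/pi) = 0.2953
sigma_2 = 90 * 0.2953 = 26.58 MPa

26.58 MPa


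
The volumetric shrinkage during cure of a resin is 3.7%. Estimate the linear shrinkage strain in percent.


Linear shrinkage ≈ vol_shrink/3 = 3.7/3 = 1.233%

1.233%


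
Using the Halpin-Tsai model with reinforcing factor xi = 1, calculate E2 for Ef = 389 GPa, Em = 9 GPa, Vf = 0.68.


eta = (Ef/Em - 1)/(Ef/Em + xi) = (43.2222 - 1)/(43.2222 + 1) = 0.9548
E2 = Em*(1+xi*eta*Vf)/(1-eta*Vf) = 42.32 GPa

42.32 GPa


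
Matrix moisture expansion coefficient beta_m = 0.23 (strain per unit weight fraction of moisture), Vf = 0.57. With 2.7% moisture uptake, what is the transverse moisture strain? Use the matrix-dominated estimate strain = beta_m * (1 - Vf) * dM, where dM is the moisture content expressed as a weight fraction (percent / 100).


dM = 2.7/100 = 0.027
strain = beta_m * (1-Vf) * dM = 0.23 * 0.43 * 0.027 = 0.0026703

0.0026703


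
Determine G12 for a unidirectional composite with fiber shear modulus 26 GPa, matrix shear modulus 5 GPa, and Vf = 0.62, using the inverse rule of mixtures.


1/G12 = Vf/Gf + (1-Vf)/Gm = 0.62/26 + 0.38/5
G12 = 10.02 GPa

10.02 GPa


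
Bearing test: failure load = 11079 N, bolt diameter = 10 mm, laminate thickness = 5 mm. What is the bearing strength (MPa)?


sigma_br = F/(d*h) = 11079/(10*5) = 221.6 MPa

221.6 MPa


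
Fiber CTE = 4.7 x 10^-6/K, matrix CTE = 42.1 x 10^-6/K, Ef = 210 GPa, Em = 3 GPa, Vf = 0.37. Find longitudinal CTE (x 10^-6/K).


E1 = Ef*Vf + Em*(1-Vf) = 79.59
alpha_1 = (alpha_f*Ef*Vf + alpha_m*Em*(1-Vf))/E1 = 5.59 x 10^-6/K

5.59 x 10^-6/K


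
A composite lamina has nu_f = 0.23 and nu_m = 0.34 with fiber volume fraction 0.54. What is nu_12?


nu_12 = nu_f*Vf + nu_m*(1-Vf) = 0.23*0.54 + 0.34*0.46 = 0.2806

0.2806


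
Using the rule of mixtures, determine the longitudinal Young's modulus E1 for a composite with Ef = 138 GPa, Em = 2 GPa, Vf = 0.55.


E1 = Ef*Vf + Em*(1-Vf) = 138*0.55 + 2*0.45 = 76.8 GPa

76.8 GPa


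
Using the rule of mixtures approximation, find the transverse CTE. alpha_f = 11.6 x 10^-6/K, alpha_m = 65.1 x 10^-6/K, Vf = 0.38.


alpha_2 = alpha_f*Vf + alpha_m*(1-Vf) = 11.6*0.38 + 65.1*0.62 = 44.8 x 10^-6/K

44.8 x 10^-6/K


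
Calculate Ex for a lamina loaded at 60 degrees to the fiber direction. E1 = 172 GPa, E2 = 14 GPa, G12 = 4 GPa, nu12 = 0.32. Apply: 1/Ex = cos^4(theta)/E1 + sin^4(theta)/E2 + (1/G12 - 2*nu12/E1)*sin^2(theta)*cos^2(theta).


cos^4(60) = 0.0625, sin^4(60) = 0.5625, sin^2(60)*cos^2(60) = 0.1875
1/G12 - 2*nu12/E1 = 1/4 - 2*0.32/172 = 0.246279 GPa^-1
1/Ex = 0.0625/172 + 0.5625/14 + 0.246279*0.1875 = 0.0867193 GPa^-1
Ex = 11.53 GPa

11.53 GPa


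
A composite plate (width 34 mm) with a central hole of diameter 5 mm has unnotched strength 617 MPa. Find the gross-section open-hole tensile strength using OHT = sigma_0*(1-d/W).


OHT = sigma_0*(1-d/W) = 617*(1-5/34) = 526.3 MPa

526.3 MPa


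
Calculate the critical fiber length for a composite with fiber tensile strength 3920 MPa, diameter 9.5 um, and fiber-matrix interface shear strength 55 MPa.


Lc = sigma_f * d / (2 * tau_i) = 3920 * 9.5 / (2 * 55) = 338.5 um

338.5 um


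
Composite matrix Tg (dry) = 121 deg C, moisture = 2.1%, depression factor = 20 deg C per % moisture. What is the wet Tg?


Tg_wet = Tg_dry - k*moisture = 121 - 20*2.1 = 79.0 deg C

79.0 deg C


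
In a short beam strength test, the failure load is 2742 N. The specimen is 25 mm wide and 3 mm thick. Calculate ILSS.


ILSS = 3F/(4bh) = 3*2742/(4*25*3) = 27.42 MPa

27.42 MPa


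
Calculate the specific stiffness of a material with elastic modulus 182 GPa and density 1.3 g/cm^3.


Specific stiffness = E/rho = 182/1.3 = 140.0 GPa/(g/cm^3)

140.0 GPa/(g/cm^3)


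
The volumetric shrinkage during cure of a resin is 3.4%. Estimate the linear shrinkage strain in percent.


Linear shrinkage ≈ vol_shrink/3 = 3.4/3 = 1.133%

1.133%


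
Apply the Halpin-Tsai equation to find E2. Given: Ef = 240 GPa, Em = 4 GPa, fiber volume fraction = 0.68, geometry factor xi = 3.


eta = (Ef/Em - 1)/(Ef/Em + xi) = (60.0 - 1)/(60.0 + 3) = 0.9365
E2 = Em*(1+xi*eta*Vf)/(1-eta*Vf) = 32.06 GPa

32.06 GPa


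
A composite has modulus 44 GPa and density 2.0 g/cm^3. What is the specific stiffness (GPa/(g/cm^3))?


Specific stiffness = E/rho = 44/2.0 = 22.0 GPa/(g/cm^3)

22.0 GPa/(g/cm^3)


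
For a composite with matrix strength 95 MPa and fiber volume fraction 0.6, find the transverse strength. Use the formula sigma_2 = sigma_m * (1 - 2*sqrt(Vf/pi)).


factor = 1 - 2*sqrt(0.6/pi) = 0.126
sigma_2 = 95 * 0.126 = 11.97 MPa

11.97 MPa


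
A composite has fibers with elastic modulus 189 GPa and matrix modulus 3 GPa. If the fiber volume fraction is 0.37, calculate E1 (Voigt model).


E1 = Ef*Vf + Em*(1-Vf) = 189*0.37 + 3*0.63 = 71.82 GPa

71.82 GPa


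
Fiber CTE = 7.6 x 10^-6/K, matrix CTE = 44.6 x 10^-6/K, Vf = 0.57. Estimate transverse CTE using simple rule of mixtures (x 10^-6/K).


alpha_2 = alpha_f*Vf + alpha_m*(1-Vf) = 7.6*0.57 + 44.6*0.43 = 23.5 x 10^-6/K

23.5 x 10^-6/K


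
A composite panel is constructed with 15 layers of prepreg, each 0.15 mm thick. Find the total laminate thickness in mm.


h = n * t_ply = 15 * 0.15 = 2.25 mm

2.25 mm


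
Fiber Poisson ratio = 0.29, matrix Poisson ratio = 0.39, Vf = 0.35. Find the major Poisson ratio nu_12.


nu_12 = nu_f*Vf + nu_m*(1-Vf) = 0.29*0.35 + 0.39*0.65 = 0.355

0.355


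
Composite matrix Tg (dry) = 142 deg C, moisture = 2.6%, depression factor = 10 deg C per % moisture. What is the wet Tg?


Tg_wet = Tg_dry - k*moisture = 142 - 10*2.6 = 116.0 deg C

116.0 deg C


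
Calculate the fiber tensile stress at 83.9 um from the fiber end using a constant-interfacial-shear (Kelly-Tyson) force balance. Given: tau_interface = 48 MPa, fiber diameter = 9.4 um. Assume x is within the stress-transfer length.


Force balance: sigma_f * (pi*d^2/4) = tau * (pi*d) * x  ->  sigma_f = 4 * tau * x / d
sigma_f = 4 * 48 * 83.9 / 9.4 = 1713.7 MPa

1713.7 MPa


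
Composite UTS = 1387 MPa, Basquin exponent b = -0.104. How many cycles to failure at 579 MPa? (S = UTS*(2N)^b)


N = 0.5 * (S/UTS)^(1/b) = 0.5 * (579/1387)^(1/-0.104) = 2223.4466 cycles

2223.4466 cycles


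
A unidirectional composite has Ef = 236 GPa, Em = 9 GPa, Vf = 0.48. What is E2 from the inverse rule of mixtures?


1/E2 = Vf/Ef + (1-Vf)/Em = 0.48/236 + 0.52/9
E2 = 16.72 GPa

16.72 GPa


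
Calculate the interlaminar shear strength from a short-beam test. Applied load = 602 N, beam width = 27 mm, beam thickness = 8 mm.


ILSS = 3F/(4bh) = 3*602/(4*27*8) = 2.09 MPa

2.09 MPa


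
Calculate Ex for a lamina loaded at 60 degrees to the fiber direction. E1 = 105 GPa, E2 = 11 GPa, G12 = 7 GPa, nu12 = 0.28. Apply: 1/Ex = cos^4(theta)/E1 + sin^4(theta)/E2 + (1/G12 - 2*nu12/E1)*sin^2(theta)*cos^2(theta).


cos^4(60) = 0.0625, sin^4(60) = 0.5625, sin^2(60)*cos^2(60) = 0.1875
1/G12 - 2*nu12/E1 = 1/7 - 2*0.28/105 = 0.137524 GPa^-1
1/Ex = 0.0625/105 + 0.5625/11 + 0.137524*0.1875 = 0.0775173 GPa^-1
Ex = 12.9 GPa

12.9 GPa


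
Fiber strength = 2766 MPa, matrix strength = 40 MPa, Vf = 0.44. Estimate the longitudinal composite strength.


sigma_1 = sigma_f*Vf + sigma_m*(1-Vf) = 2766*0.44 + 40*0.56 = 1239.4 MPa

1239.4 MPa


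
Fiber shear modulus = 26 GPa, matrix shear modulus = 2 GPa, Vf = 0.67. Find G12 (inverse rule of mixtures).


1/G12 = Vf/Gf + (1-Vf)/Gm = 0.67/26 + 0.33/2
G12 = 5.24 GPa

5.24 GPa


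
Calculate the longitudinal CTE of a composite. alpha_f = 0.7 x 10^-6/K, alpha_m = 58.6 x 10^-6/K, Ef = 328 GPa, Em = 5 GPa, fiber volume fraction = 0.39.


E1 = Ef*Vf + Em*(1-Vf) = 130.97
alpha_1 = (alpha_f*Ef*Vf + alpha_m*Em*(1-Vf))/E1 = 2.05 x 10^-6/K

2.05 x 10^-6/K


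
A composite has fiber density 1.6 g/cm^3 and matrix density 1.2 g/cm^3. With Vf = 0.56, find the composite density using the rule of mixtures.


rho_c = rho_f*Vf + rho_m*(1-Vf) = 1.6*0.56 + 1.2*0.44 = 1.424 g/cm^3

1.424 g/cm^3


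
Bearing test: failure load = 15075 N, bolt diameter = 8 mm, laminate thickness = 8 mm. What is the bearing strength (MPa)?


sigma_br = F/(d*h) = 15075/(8*8) = 235.5 MPa

235.5 MPa


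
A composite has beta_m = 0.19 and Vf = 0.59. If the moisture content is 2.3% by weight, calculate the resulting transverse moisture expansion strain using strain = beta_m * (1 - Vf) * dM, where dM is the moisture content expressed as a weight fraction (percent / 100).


dM = 2.3/100 = 0.023
strain = beta_m * (1-Vf) * dM = 0.19 * 0.41 * 0.023 = 0.0017917

0.0017917


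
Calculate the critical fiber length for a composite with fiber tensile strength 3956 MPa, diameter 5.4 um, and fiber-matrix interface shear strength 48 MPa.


Lc = sigma_f * d / (2 * tau_i) = 3956 * 5.4 / (2 * 48) = 222.5 um

222.5 um


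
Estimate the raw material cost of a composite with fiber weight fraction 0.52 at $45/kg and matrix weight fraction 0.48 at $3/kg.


Cost = cost_f*Wf + cost_m*Wm = 45*0.52 + 3*0.48 = $24.84/kg

$24.84/kg


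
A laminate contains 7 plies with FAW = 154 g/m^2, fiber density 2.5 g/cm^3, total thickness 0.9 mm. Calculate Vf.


Vf = n * FAW / (rho_f * h * 1000) = 7 * 154 / (2.5 * 0.9 * 1000) = 0.4791

0.4791


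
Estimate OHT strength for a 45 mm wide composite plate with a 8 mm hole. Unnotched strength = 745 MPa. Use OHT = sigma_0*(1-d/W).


OHT = sigma_0*(1-d/W) = 745*(1-8/45) = 612.6 MPa

612.6 MPa


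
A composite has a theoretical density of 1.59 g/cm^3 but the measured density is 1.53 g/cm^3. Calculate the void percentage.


Void% = (rho_theo - rho_actual)/rho_theo * 100 = (1.59 - 1.53)/1.59 * 100 = 3.77%

3.77%


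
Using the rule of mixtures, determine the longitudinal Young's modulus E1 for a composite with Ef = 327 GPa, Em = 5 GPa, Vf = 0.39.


E1 = Ef*Vf + Em*(1-Vf) = 327*0.39 + 5*0.61 = 130.58 GPa

130.58 GPa


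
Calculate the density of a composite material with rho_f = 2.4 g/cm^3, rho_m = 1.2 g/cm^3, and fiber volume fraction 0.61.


rho_c = rho_f*Vf + rho_m*(1-Vf) = 2.4*0.61 + 1.2*0.39 = 1.932 g/cm^3

1.932 g/cm^3


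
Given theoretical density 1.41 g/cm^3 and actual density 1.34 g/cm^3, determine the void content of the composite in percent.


Void% = (rho_theo - rho_actual)/rho_theo * 100 = (1.41 - 1.34)/1.41 * 100 = 4.96%

4.96%


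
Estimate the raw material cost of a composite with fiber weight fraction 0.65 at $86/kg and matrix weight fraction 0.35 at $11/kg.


Cost = cost_f*Wf + cost_m*Wm = 86*0.65 + 11*0.35 = $59.75/kg

$59.75/kg


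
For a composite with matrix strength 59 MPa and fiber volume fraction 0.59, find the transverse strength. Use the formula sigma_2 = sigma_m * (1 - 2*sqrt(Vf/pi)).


factor = 1 - 2*sqrt(0.59/pi) = 0.1333
sigma_2 = 59 * 0.1333 = 7.86 MPa

7.86 MPa


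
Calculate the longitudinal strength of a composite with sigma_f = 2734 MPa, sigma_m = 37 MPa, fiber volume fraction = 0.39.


sigma_1 = sigma_f*Vf + sigma_m*(1-Vf) = 2734*0.39 + 37*0.61 = 1088.8 MPa

1088.8 MPa


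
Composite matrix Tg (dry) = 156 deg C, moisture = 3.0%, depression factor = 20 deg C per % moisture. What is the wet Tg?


Tg_wet = Tg_dry - k*moisture = 156 - 20*3.0 = 96.0 deg C

96.0 deg C


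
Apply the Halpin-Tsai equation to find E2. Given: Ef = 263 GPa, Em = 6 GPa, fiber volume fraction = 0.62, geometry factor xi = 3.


eta = (Ef/Em - 1)/(Ef/Em + xi) = (43.8333 - 1)/(43.8333 + 3) = 0.9146
E2 = Em*(1+xi*eta*Vf)/(1-eta*Vf) = 37.43 GPa

37.43 GPa


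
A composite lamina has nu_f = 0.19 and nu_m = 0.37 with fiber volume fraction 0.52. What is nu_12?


nu_12 = nu_f*Vf + nu_m*(1-Vf) = 0.19*0.52 + 0.37*0.48 = 0.2764

0.2764


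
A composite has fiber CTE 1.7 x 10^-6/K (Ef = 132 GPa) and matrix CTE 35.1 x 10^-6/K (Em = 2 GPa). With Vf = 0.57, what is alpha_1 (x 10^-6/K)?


E1 = Ef*Vf + Em*(1-Vf) = 76.1
alpha_1 = (alpha_f*Ef*Vf + alpha_m*Em*(1-Vf))/E1 = 2.08 x 10^-6/K

2.08 x 10^-6/K


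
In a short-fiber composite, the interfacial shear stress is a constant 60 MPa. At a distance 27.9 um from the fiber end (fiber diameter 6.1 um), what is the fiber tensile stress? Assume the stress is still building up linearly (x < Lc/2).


Force balance: sigma_f * (pi*d^2/4) = tau * (pi*d) * x  ->  sigma_f = 4 * tau * x / d
sigma_f = 4 * 60 * 27.9 / 6.1 = 1097.7 MPa

1097.7 MPa


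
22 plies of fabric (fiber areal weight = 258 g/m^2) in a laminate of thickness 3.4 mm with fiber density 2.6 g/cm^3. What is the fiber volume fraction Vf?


Vf = n * FAW / (rho_f * h * 1000) = 22 * 258 / (2.6 * 3.4 * 1000) = 0.6421

0.6421


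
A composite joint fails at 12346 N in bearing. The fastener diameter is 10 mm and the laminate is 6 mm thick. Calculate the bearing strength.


sigma_br = F/(d*h) = 12346/(10*6) = 205.8 MPa

205.8 MPa


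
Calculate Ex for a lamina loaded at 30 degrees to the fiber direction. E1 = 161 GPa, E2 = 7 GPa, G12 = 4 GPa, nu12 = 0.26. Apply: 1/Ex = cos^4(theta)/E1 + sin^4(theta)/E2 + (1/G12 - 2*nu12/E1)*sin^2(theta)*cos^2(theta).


cos^4(30) = 0.5625, sin^4(30) = 0.0625, sin^2(30)*cos^2(30) = 0.1875
1/G12 - 2*nu12/E1 = 1/4 - 2*0.26/161 = 0.24677 GPa^-1
1/Ex = 0.5625/161 + 0.0625/7 + 0.24677*0.1875 = 0.0586918 GPa^-1
Ex = 17.04 GPa

17.04 GPa
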